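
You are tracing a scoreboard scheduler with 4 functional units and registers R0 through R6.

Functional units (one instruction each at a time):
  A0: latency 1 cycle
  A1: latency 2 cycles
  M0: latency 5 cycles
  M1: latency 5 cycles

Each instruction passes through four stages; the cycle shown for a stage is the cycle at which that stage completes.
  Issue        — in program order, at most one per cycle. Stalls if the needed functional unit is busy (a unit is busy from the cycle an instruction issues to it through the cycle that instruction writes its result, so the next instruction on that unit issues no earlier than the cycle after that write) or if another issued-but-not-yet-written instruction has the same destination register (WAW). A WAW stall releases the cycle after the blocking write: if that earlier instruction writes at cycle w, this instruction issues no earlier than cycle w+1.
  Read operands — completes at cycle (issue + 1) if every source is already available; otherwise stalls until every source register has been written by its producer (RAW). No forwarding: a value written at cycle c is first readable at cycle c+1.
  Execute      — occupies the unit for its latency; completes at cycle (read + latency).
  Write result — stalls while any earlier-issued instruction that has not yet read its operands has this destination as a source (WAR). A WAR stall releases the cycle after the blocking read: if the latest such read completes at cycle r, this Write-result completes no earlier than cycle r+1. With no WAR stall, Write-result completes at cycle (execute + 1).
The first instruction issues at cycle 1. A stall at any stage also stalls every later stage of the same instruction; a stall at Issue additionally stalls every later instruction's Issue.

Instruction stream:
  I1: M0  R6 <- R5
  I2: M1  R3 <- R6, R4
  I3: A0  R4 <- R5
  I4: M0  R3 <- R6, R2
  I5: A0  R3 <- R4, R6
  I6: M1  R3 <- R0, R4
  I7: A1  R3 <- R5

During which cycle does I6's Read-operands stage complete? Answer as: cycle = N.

cycle = 29

[I1] 1/2/7/8
[I2] 2/9/14/15  (RAW R6: wait I1 write@8)
[I3] 3/4/5/10  (WAR R4: wait I2 read@9)
[I4] 16/17/22/23  (WAW R3: wait I2 write@15)
[I5] 24/25/26/27  (WAW R3: wait I4 write@23)
[I6] 28/29/34/35  (WAW R3: wait I5 write@27)
[I7] 36/37/39/40  (WAW R3: wait I6 write@35)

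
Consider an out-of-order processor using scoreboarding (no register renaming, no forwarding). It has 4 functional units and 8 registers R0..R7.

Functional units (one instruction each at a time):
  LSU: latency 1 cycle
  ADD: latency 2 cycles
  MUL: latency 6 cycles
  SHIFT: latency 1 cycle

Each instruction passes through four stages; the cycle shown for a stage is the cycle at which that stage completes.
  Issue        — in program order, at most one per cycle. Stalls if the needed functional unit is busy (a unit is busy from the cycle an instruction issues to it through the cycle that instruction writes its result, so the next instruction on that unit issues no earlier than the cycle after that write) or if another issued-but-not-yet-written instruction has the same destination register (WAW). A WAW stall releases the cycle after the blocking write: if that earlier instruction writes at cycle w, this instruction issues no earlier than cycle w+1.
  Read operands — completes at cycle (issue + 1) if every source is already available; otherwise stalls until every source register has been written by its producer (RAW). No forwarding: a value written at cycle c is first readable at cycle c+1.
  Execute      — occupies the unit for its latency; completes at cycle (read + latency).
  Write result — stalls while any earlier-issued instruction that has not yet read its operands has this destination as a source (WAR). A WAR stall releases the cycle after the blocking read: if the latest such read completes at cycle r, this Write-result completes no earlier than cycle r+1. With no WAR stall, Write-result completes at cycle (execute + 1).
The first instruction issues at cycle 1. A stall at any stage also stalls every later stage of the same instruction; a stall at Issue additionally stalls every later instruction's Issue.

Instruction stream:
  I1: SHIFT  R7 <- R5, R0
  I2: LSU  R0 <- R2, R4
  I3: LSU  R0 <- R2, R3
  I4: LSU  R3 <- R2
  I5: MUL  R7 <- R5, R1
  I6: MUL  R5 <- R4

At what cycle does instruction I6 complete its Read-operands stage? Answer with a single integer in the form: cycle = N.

cycle = 21

[I1] 1/2/3/4
[I2] 2/3/4/5
[I3] 6/7/8/9  (struct: LSU busy until I2 writes@5)
[I4] 10/11/12/13  (struct: LSU busy until I3 writes@9)
[I5] 11/12/18/19
[I6] 20/21/27/28  (struct: MUL busy until I5 writes@19)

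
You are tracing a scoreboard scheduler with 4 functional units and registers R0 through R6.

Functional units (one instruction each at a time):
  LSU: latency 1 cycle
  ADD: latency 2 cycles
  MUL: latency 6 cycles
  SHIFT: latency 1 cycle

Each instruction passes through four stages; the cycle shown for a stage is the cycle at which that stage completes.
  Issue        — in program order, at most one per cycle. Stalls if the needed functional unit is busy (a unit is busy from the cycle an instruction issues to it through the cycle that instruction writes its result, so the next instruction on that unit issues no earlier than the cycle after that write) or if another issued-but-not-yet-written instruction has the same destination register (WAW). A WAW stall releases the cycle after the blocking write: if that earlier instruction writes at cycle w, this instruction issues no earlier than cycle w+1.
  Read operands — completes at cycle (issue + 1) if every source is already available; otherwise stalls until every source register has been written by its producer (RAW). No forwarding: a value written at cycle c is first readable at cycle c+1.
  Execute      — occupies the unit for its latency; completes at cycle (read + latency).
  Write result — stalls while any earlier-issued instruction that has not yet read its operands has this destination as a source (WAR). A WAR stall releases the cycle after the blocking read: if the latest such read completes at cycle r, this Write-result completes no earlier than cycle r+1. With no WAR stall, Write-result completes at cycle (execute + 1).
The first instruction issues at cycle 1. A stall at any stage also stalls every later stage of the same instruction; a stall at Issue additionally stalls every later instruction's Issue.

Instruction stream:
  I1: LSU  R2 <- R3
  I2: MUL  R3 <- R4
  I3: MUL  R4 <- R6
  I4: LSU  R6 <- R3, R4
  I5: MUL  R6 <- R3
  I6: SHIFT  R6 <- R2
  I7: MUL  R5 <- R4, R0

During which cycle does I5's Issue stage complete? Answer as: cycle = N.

cycle = 23

  I1 | 1 | 2 | 3 | 4
  I2 | 2 | 3 | 9 | 10
  I3 | 11 | 12 | 18 | 19   struct: MUL busy until I2 writes@10
  I4 | 12 | 20 | 21 | 22   RAW R4: wait I3 write@19
  I5 | 23 | 24 | 30 | 31   WAW R6: wait I4 write@22
  I6 | 32 | 33 | 34 | 35   WAW R6: wait I5 write@31
  I7 | 33 | 34 | 40 | 41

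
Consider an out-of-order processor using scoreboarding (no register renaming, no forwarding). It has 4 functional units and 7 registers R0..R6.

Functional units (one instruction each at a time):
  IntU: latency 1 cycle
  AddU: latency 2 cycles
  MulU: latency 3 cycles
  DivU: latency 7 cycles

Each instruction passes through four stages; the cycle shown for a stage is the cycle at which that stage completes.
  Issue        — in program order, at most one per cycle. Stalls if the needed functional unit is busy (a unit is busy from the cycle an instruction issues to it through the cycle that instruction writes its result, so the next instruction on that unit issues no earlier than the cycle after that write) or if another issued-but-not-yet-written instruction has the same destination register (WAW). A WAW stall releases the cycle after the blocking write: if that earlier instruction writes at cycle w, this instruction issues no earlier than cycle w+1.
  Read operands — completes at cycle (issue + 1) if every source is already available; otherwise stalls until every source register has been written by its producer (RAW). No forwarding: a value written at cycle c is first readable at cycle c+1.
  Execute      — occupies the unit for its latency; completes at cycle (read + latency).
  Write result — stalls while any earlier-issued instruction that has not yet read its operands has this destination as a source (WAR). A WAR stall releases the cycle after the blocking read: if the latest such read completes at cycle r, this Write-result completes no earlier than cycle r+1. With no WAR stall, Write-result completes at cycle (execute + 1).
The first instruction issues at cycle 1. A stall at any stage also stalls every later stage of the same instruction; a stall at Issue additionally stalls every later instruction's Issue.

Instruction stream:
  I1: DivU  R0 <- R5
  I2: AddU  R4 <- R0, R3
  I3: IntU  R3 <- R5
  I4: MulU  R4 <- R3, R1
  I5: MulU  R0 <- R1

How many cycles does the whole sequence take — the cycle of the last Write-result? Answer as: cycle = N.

cycle = 26

I1  is:1  ro:2  ex:9  wr:10
I2  is:2  ro:11  ex:13  wr:14  — RAW R0: wait I1 write@10
I3  is:3  ro:4  ex:5  wr:12  — WAR R3: wait I2 read@11
I4  is:15  ro:16  ex:19  wr:20  — WAW R4: wait I2 write@14
I5  is:21  ro:22  ex:25  wr:26  — struct: MulU busy until I4 writes@20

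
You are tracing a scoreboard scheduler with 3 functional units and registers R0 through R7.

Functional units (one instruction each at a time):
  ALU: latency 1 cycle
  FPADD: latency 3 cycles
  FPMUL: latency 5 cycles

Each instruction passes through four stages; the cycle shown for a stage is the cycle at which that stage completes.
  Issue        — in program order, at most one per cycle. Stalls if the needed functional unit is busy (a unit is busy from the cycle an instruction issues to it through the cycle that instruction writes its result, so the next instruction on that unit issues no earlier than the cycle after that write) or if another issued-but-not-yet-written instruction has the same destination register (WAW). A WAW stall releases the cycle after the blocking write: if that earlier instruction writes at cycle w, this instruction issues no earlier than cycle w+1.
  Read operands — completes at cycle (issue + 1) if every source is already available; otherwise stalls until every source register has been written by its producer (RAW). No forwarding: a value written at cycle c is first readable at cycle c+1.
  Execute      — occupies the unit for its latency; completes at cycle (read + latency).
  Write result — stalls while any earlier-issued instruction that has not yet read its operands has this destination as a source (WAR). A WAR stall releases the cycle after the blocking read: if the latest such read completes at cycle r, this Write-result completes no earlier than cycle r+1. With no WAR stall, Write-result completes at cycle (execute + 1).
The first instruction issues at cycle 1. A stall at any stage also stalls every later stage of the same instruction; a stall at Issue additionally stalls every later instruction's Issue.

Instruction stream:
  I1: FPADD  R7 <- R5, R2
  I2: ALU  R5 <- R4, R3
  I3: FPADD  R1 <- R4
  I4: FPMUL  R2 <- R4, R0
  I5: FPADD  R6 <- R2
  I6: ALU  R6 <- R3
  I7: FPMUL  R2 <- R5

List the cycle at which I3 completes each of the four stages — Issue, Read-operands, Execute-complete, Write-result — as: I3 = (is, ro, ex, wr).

I3 = (7, 8, 11, 12)

cycle 1: I1 issues→FPADD
cycle 2: I1 reads | I2 issues→ALU
cycle 3: I2 reads
cycle 4: I2 exec-done
cycle 5: I1 exec-done | I2 writes R5
cycle 6: I1 writes R7
cycle 7: I3 issues→FPADD
cycle 8: I3 reads | I4 issues→FPMUL
cycle 9: I4 reads
cycle 11: I3 exec-done
cycle 12: I3 writes R1
cycle 13: I5 issues→FPADD
cycle 14: I4 exec-done
cycle 15: I4 writes R2
cycle 16: I5 reads
cycle 19: I5 exec-done
cycle 20: I5 writes R6
cycle 21: I6 issues→ALU
cycle 22: I6 reads | I7 issues→FPMUL
cycle 23: I6 exec-done | I7 reads
cycle 24: I6 writes R6
cycle 28: I7 exec-done
cycle 29: I7 writes R2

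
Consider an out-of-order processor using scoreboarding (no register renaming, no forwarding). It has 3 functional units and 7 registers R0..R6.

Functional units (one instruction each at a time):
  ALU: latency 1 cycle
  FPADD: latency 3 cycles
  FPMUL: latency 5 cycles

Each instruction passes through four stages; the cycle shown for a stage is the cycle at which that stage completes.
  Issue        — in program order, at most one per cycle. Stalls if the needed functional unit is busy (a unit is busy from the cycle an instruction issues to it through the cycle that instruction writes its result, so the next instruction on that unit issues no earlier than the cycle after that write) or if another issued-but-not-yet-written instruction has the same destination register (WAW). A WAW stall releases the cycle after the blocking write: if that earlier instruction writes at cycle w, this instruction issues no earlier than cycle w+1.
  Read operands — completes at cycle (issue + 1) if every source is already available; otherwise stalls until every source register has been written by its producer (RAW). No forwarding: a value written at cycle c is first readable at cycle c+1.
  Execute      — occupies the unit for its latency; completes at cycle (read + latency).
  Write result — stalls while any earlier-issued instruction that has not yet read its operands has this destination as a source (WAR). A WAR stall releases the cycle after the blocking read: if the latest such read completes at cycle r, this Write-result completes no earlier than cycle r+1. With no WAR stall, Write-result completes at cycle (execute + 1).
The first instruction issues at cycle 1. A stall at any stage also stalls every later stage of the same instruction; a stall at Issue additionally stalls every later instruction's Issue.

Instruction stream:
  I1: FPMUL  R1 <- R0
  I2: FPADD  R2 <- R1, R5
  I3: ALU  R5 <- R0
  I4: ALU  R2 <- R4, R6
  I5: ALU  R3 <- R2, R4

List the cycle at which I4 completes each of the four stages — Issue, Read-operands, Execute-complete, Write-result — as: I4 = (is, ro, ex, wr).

I4 = (14, 15, 16, 17)

cycle 1: I1 issues→FPMUL
cycle 2: I1 reads | I2 issues→FPADD
cycle 3: I3 issues→ALU
cycle 4: I3 reads
cycle 5: I3 exec-done
cycle 7: I1 exec-done
cycle 8: I1 writes R1
cycle 9: I2 reads
cycle 10: I3 writes R5
cycle 12: I2 exec-done
cycle 13: I2 writes R2
cycle 14: I4 issues→ALU
cycle 15: I4 reads
cycle 16: I4 exec-done
cycle 17: I4 writes R2
cycle 18: I5 issues→ALU
cycle 19: I5 reads
cycle 20: I5 exec-done
cycle 21: I5 writes R3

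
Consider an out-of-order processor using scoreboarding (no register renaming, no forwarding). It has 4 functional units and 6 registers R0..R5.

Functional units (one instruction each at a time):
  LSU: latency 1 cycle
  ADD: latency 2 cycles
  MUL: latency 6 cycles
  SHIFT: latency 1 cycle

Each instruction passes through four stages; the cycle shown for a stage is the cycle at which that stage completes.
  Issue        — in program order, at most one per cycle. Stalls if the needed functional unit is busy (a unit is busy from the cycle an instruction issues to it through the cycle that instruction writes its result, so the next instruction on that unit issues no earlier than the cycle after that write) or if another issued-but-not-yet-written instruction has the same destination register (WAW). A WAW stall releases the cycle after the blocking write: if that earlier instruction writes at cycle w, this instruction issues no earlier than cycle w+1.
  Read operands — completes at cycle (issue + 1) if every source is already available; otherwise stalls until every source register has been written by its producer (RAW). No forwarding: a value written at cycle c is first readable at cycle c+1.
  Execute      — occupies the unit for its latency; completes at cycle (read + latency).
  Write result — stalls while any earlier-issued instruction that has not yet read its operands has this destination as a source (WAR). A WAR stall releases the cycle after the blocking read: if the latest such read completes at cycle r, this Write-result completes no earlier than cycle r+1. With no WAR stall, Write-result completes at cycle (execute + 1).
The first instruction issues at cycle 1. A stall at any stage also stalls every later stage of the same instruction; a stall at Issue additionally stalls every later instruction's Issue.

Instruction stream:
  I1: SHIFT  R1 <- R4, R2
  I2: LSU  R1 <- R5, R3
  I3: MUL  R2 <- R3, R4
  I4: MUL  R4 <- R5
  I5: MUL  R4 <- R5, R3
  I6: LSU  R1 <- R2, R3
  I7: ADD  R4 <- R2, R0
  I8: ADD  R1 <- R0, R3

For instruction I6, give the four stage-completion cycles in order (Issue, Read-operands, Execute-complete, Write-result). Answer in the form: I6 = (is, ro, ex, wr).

I6 = (25, 26, 27, 28)

I1  is:1  ro:2  ex:3  wr:4
I2  is:5  ro:6  ex:7  wr:8  — WAW R1: wait I1 write@4
I3  is:6  ro:7  ex:13  wr:14
I4  is:15  ro:16  ex:22  wr:23  — struct: MUL busy until I3 writes@14
I5  is:24  ro:25  ex:31  wr:32  — struct: MUL busy until I4 writes@23
I6  is:25  ro:26  ex:27  wr:28
I7  is:33  ro:34  ex:36  wr:37  — WAW R4: wait I5 write@32
I8  is:38  ro:39  ex:41  wr:42  — struct: ADD busy until I7 writes@37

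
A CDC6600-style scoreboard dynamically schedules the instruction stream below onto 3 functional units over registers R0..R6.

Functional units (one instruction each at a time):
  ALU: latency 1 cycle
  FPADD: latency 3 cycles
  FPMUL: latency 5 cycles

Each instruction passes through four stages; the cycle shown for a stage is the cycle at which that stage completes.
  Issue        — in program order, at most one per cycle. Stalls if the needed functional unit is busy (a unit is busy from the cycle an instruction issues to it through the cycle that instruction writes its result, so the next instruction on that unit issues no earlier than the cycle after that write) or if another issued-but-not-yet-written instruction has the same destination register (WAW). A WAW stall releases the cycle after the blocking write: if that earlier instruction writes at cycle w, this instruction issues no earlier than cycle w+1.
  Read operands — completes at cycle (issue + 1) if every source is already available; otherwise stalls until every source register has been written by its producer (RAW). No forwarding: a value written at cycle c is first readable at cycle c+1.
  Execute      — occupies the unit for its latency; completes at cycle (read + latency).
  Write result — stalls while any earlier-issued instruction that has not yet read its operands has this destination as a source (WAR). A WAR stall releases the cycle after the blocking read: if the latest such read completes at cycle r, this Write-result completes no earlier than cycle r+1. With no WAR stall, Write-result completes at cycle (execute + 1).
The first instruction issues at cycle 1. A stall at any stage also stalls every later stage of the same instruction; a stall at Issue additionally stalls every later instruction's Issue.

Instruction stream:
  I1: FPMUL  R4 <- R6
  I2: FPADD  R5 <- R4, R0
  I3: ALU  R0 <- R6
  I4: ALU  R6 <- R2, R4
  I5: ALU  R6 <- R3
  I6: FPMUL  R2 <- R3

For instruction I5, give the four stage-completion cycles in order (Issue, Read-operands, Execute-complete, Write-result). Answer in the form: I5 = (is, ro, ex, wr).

I5 = (15, 16, 17, 18)

I1 -> (1, 2, 7, 8)
I2 -> (2, 9, 12, 13)  // RAW R4: wait I1 write@8
I3 -> (3, 4, 5, 10)  // WAR R0: wait I2 read@9
I4 -> (11, 12, 13, 14)  // struct: ALU busy until I3 writes@10
I5 -> (15, 16, 17, 18)  // struct: ALU busy until I4 writes@14
I6 -> (16, 17, 22, 23)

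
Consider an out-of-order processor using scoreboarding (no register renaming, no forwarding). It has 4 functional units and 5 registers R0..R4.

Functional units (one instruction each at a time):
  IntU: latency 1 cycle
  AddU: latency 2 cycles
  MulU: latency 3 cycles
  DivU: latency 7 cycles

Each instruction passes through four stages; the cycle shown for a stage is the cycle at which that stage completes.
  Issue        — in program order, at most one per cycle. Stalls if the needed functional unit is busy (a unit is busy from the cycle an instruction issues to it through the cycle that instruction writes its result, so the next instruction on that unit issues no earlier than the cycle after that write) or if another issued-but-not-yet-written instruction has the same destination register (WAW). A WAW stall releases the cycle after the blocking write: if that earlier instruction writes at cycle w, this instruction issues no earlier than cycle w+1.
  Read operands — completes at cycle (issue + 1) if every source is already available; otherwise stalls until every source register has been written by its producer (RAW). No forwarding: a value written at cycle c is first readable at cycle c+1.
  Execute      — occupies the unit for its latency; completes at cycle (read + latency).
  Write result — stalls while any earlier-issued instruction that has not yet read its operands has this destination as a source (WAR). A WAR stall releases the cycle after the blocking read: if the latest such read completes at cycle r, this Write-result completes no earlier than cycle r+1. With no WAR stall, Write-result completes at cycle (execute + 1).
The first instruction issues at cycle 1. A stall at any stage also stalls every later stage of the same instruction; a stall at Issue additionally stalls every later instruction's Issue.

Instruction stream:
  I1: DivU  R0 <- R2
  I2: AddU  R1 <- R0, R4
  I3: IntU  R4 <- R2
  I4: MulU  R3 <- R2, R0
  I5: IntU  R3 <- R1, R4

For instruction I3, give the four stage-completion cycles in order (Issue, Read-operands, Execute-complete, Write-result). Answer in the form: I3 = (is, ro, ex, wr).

1) issue 1, read 2, done 9, write 10
2) issue 2, read 11, done 13, write 14  <RAW R0: wait I1 write@10>
3) issue 3, read 4, done 5, write 12  <WAR R4: wait I2 read@11>
4) issue 4, read 11, done 14, write 15  <RAW R0: wait I1 write@10>
5) issue 16, read 17, done 18, write 19  <WAW R3: wait I4 write@15>

I3 = (3, 4, 5, 12)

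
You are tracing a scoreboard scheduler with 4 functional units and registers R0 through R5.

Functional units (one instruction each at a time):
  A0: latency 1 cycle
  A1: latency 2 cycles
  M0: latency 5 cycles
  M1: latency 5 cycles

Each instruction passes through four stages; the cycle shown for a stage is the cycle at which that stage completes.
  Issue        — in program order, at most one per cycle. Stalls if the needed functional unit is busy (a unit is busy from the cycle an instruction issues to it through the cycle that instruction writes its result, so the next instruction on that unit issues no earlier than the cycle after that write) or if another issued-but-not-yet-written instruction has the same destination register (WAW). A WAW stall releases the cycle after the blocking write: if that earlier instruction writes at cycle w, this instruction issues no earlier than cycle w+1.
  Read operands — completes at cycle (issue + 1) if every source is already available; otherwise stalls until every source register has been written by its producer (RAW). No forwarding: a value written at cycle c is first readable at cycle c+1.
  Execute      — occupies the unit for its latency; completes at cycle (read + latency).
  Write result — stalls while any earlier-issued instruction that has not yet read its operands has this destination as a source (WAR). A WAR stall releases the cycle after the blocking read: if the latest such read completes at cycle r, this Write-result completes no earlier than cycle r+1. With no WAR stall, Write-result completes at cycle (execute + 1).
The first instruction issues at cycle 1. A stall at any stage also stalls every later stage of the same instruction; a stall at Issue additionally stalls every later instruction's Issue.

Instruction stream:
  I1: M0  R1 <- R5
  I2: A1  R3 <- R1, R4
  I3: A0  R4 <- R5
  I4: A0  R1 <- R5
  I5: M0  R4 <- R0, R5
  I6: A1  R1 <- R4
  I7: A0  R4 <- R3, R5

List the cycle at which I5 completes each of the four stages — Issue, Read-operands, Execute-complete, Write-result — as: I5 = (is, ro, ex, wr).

I5 = (12, 13, 18, 19)

cycle 1: I1 dispatched to M0
cycle 2: I1 operands ready; I2 dispatched to A1
cycle 3: I3 dispatched to A0
cycle 4: I3 operands ready
cycle 5: I3 complete
cycle 7: I1 complete
cycle 8: R1←I1
cycle 9: I2 operands ready
cycle 10: R4←I3
cycle 11: I2 complete; I4 dispatched to A0
cycle 12: R3←I2; I4 operands ready; I5 dispatched to M0
cycle 13: I4 complete; I5 operands ready
cycle 14: R1←I4
cycle 15: I6 dispatched to A1
cycle 18: I5 complete
cycle 19: R4←I5
cycle 20: I6 operands ready; I7 dispatched to A0
cycle 21: I7 operands ready
cycle 22: I6 complete; I7 complete
cycle 23: R1←I6; R4←I7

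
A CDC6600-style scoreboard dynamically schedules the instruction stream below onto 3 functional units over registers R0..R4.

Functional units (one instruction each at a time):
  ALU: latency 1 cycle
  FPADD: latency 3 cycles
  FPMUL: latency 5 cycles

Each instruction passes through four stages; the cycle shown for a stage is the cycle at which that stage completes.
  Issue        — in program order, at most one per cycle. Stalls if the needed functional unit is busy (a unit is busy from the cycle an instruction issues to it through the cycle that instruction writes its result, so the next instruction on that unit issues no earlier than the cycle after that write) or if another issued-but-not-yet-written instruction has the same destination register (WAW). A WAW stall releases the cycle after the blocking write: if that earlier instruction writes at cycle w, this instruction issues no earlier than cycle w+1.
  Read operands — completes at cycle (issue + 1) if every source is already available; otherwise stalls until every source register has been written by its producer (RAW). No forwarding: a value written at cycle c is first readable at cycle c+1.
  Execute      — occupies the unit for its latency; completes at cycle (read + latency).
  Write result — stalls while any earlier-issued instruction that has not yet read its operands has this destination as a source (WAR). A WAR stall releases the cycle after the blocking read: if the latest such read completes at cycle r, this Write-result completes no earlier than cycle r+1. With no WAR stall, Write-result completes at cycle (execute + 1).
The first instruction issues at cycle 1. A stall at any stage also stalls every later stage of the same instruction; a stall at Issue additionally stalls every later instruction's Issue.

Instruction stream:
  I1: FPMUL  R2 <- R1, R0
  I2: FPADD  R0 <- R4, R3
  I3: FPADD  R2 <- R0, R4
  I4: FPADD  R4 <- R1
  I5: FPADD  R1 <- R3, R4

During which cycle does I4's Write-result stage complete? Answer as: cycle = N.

cycle = 20

[1] issue I1 (FPMUL)
[2] I1 read-ops | issue I2 (FPADD)
[3] I2 read-ops
[6] I2 finished on FPADD
[7] I1 finished on FPMUL | I2→R0
[8] I1→R2
[9] issue I3 (FPADD)
[10] I3 read-ops
[13] I3 finished on FPADD
[14] I3→R2
[15] issue I4 (FPADD)
[16] I4 read-ops
[19] I4 finished on FPADD
[20] I4→R4
[21] issue I5 (FPADD)
[22] I5 read-ops
[25] I5 finished on FPADD
[26] I5→R1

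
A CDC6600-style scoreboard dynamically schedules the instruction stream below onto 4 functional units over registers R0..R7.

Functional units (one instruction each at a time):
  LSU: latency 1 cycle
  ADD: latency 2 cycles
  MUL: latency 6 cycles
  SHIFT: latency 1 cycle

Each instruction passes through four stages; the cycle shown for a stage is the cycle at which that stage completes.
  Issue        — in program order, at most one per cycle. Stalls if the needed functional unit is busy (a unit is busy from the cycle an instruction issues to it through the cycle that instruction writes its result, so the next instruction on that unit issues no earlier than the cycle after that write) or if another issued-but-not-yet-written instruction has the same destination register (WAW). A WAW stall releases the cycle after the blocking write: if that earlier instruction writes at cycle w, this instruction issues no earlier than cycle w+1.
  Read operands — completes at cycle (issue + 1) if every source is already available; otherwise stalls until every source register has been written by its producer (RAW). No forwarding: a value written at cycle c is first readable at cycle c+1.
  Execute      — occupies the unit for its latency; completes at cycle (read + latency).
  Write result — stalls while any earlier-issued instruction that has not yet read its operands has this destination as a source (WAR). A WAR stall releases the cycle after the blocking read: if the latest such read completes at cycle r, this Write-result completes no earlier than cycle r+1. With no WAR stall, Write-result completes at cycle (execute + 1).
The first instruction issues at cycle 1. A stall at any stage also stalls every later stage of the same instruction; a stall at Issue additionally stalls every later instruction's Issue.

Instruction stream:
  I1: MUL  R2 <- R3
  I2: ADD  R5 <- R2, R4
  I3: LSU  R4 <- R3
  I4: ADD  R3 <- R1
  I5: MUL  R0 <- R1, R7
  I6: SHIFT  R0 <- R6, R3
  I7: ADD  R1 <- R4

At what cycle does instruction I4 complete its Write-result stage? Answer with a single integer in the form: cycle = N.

cycle = 18

1) issue 1, read 2, done 8, write 9
2) issue 2, read 10, done 12, write 13  <RAW R2: wait I1 write@9>
3) issue 3, read 4, done 5, write 11  <WAR R4: wait I2 read@10>
4) issue 14, read 15, done 17, write 18  <struct: ADD busy until I2 writes@13>
5) issue 15, read 16, done 22, write 23
6) issue 24, read 25, done 26, write 27  <WAW R0: wait I5 write@23>
7) issue 25, read 26, done 28, write 29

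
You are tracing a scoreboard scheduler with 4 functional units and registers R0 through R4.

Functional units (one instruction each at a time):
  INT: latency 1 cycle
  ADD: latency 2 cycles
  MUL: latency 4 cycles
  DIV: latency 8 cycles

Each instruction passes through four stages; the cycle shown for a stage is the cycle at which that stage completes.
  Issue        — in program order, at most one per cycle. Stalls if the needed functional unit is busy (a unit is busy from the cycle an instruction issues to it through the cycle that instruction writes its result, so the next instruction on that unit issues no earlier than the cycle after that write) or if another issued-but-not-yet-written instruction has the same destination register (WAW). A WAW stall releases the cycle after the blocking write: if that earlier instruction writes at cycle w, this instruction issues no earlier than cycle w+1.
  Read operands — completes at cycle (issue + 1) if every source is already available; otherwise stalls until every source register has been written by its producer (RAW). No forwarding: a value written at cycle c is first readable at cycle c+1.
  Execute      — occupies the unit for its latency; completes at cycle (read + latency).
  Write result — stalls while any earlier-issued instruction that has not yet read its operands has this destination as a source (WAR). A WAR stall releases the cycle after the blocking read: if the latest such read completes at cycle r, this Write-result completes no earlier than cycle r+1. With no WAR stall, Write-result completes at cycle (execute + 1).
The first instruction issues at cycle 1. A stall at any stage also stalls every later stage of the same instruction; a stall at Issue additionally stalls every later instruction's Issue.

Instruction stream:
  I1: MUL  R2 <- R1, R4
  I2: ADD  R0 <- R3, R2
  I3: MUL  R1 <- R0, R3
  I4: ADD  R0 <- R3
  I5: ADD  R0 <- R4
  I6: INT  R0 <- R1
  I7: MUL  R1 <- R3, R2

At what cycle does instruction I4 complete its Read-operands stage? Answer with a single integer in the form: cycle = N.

cycle = 13

[1] I1 dispatched to MUL
[2] I1 operands ready, I2 dispatched to ADD
[6] I1 complete
[7] R2←I1
[8] I2 operands ready, I3 dispatched to MUL
[10] I2 complete
[11] R0←I2
[12] I3 operands ready, I4 dispatched to ADD
[13] I4 operands ready
[15] I4 complete
[16] I3 complete, R0←I4
[17] R1←I3, I5 dispatched to ADD
[18] I5 operands ready
[20] I5 complete
[21] R0←I5
[22] I6 dispatched to INT
[23] I6 operands ready, I7 dispatched to MUL
[24] I6 complete, I7 operands ready
[25] R0←I6
[28] I7 complete
[29] R1←I7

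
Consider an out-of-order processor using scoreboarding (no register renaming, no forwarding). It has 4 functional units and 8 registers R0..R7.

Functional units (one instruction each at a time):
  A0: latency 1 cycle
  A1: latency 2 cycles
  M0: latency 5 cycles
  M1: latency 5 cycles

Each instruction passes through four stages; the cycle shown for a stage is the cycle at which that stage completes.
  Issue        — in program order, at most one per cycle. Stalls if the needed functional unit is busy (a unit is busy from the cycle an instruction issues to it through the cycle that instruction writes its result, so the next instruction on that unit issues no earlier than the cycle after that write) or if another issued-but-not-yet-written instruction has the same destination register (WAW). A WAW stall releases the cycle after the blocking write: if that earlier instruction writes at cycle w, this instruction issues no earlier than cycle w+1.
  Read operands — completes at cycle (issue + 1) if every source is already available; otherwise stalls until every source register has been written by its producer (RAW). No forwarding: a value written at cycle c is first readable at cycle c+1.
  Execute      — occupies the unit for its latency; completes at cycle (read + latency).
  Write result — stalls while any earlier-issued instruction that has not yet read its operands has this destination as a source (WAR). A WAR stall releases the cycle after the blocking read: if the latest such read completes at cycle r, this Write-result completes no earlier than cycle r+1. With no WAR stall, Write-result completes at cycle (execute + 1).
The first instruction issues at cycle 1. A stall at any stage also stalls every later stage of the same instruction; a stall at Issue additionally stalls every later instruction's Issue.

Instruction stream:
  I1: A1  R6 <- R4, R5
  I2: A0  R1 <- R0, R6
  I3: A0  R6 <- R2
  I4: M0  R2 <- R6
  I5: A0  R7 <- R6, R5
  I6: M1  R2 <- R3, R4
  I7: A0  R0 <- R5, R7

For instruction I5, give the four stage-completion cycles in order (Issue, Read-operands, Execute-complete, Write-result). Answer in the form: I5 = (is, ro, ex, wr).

[1] I1→A1
[2] I1 RO; I2→A0
[4] I1 EX
[5] I1 WR R6
[6] I2 RO
[7] I2 EX
[8] I2 WR R1
[9] I3→A0
[10] I3 RO; I4→M0
[11] I3 EX
[12] I3 WR R6
[13] I4 RO; I5→A0
[14] I5 RO
[15] I5 EX
[16] I5 WR R7
[18] I4 EX
[19] I4 WR R2
[20] I6→M1
[21] I6 RO; I7→A0
[22] I7 RO
[23] I7 EX
[24] I7 WR R0
[26] I6 EX
[27] I6 WR R2

I5 = (13, 14, 15, 16)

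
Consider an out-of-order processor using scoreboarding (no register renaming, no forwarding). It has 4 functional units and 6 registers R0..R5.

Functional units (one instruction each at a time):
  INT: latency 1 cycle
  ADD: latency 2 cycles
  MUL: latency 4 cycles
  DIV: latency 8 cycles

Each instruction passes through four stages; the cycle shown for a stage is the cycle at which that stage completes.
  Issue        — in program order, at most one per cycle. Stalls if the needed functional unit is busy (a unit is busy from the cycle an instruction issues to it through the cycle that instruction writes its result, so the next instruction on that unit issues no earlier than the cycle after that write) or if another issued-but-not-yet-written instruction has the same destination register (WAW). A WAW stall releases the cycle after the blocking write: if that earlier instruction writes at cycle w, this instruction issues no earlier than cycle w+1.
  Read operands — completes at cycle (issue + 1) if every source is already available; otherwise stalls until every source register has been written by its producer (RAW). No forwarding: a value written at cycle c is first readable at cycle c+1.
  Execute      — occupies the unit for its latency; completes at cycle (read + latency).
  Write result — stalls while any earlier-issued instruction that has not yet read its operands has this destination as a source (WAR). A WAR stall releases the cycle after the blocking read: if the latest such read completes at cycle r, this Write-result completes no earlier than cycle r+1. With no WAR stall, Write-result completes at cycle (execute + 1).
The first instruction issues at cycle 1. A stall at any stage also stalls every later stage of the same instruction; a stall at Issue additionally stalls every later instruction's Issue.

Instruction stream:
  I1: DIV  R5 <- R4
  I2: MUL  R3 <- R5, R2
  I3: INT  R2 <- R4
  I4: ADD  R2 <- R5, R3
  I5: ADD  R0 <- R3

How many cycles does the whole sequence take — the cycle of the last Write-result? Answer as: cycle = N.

I1 -> (1, 2, 10, 11)
I2 -> (2, 12, 16, 17)  // RAW R5: wait I1 write@11
I3 -> (3, 4, 5, 13)  // WAR R2: wait I2 read@12
I4 -> (14, 18, 20, 21)  // WAW R2: wait I3 write@13, RAW R3: wait I2 write@17
I5 -> (22, 23, 25, 26)  // struct: ADD busy until I4 writes@21

cycle = 26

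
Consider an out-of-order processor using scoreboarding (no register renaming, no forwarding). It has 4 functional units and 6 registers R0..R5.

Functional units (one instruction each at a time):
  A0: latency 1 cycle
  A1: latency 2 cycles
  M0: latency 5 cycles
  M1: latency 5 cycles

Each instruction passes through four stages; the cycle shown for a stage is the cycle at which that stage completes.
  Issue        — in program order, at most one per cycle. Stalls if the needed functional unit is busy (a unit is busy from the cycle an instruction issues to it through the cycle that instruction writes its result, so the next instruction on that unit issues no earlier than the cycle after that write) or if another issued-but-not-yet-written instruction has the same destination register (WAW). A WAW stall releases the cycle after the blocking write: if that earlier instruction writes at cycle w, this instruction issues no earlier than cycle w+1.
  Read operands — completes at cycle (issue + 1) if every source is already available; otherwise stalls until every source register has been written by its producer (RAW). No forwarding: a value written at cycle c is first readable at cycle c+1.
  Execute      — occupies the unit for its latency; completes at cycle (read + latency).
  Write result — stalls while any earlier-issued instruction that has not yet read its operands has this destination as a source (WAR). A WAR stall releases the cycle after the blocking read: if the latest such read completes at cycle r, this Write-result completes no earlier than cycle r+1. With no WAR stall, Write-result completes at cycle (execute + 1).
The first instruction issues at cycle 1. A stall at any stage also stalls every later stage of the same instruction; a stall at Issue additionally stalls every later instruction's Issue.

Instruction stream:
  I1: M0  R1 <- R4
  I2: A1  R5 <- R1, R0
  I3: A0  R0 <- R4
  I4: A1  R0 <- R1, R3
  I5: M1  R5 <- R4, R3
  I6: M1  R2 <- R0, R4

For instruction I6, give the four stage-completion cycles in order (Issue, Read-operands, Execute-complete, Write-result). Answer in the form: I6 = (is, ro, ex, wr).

cycle 1: I1 issues→M0
cycle 2: I1 reads | I2 issues→A1
cycle 3: I3 issues→A0
cycle 4: I3 reads
cycle 5: I3 exec-done
cycle 7: I1 exec-done
cycle 8: I1 writes R1
cycle 9: I2 reads
cycle 10: I3 writes R0
cycle 11: I2 exec-done
cycle 12: I2 writes R5
cycle 13: I4 issues→A1
cycle 14: I4 reads | I5 issues→M1
cycle 15: I5 reads
cycle 16: I4 exec-done
cycle 17: I4 writes R0
cycle 20: I5 exec-done
cycle 21: I5 writes R5
cycle 22: I6 issues→M1
cycle 23: I6 reads
cycle 28: I6 exec-done
cycle 29: I6 writes R2

I6 = (22, 23, 28, 29)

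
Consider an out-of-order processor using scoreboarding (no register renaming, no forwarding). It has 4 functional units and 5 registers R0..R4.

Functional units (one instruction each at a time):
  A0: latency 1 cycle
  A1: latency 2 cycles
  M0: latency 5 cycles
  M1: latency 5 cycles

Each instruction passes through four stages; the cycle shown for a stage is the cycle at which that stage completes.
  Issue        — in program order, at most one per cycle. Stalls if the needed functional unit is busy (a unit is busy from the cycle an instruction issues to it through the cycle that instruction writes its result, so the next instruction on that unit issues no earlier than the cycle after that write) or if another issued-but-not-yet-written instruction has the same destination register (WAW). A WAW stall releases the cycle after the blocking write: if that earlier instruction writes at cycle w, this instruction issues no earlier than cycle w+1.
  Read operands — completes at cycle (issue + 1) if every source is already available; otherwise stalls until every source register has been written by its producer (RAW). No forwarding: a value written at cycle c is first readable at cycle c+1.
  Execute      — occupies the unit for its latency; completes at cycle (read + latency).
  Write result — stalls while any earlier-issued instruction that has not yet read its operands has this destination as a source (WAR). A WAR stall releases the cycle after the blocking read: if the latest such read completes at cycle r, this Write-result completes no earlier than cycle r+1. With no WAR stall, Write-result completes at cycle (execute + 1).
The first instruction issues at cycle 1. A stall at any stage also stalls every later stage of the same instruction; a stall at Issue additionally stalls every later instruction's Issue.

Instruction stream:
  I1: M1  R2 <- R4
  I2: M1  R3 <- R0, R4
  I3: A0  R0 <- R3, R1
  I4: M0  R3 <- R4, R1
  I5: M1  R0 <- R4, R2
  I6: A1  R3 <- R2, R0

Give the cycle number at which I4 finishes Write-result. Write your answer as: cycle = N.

cycle = 24

[1] I1 issues→M1
[2] I1 reads
[7] I1 exec-done
[8] I1 writes R2
[9] I2 issues→M1
[10] I2 reads · I3 issues→A0
[15] I2 exec-done
[16] I2 writes R3
[17] I3 reads · I4 issues→M0
[18] I3 exec-done · I4 reads
[19] I3 writes R0
[20] I5 issues→M1
[21] I5 reads
[23] I4 exec-done
[24] I4 writes R3
[25] I6 issues→A1
[26] I5 exec-done
[27] I5 writes R0
[28] I6 reads
[30] I6 exec-done
[31] I6 writes R3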